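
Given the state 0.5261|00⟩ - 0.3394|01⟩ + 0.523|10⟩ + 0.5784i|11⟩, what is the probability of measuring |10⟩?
0.2735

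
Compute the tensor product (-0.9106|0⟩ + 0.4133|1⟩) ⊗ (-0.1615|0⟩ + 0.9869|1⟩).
0.1471|00⟩ - 0.8987|01⟩ - 0.06675|10⟩ + 0.4079|11⟩

amp(|b₁b₂…⟩) = product of the factor amplitudes for bits b₁, b₂, …; only kets whose every factor amplitude is nonzero survive.
|00⟩: (-0.9106)(-0.1615) = 0.1471
|01⟩: (-0.9106)(0.9869) = -0.8987
|10⟩: (0.4133)(-0.1615) = -0.06675
|11⟩: (0.4133)(0.9869) = 0.4079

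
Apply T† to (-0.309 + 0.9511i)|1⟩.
(0.454 + 0.891i)|1⟩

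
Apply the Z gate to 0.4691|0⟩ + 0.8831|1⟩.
0.4691|0⟩ - 0.8831|1⟩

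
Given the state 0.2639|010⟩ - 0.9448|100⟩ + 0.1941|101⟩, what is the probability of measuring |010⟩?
0.06964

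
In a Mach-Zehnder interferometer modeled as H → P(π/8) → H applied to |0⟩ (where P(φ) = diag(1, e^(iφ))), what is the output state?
(0.9619 + 0.1913i)|0⟩ + (0.03806 - 0.1913i)|1⟩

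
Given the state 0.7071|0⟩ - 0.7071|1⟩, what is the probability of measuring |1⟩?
0.5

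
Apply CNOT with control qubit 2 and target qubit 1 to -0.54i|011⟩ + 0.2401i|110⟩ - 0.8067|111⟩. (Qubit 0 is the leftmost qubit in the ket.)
-0.54i|001⟩ - 0.8067|101⟩ + 0.2401i|110⟩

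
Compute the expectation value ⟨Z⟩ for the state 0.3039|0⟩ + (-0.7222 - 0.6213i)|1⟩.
-0.8152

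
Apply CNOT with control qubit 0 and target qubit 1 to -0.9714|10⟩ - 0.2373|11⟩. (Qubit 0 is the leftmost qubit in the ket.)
-0.2373|10⟩ - 0.9714|11⟩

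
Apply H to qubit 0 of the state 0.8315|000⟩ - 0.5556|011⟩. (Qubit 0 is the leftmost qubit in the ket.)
0.588|000⟩ - 0.3929|011⟩ + 0.588|100⟩ - 0.3929|111⟩

H on qubit 0 mixes each pair of kets that differ only in qubit 0: amplitudes (a, b) of (|…0…⟩, |…1…⟩) become ((a + b)/√2, (a − b)/√2). Kets absent from the input have amplitude 0.
(|000⟩, |100⟩): (a, b) = (0.8315, 0) → (0.588, 0.588)
(|011⟩, |111⟩): (a, b) = (-0.5556, 0) → (-0.3929, -0.3929)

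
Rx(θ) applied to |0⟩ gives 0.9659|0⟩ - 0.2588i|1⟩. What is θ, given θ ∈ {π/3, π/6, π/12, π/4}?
π/6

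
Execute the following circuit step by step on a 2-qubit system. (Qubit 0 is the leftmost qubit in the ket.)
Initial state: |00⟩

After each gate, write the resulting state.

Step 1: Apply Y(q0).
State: i|10⟩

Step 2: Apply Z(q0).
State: -i|10⟩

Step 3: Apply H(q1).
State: -(1/√2)i|10⟩ - (1/√2)i|11⟩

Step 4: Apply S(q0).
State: 1/√2|10⟩ + 1/√2|11⟩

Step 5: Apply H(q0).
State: 1/2|00⟩ + 1/2|01⟩ - 1/2|10⟩ - 1/2|11⟩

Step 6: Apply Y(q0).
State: (1/2)i|00⟩ + (1/2)i|01⟩ + (1/2)i|10⟩ + (1/2)i|11⟩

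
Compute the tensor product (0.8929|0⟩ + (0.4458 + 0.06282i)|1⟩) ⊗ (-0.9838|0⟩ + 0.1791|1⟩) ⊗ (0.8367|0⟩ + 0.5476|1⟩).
-0.735|000⟩ - 0.481|001⟩ + 0.1338|010⟩ + 0.08757|011⟩ + (-0.367 - 0.05171i)|100⟩ + (-0.2402 - 0.03384i)|101⟩ + (0.0668 + 0.009414i)|110⟩ + (0.04372 + 0.006161i)|111⟩

amp(|b₁b₂…⟩) = product of the factor amplitudes for bits b₁, b₂, …; only kets whose every factor amplitude is nonzero survive.
|000⟩: (0.8929)(-0.9838)(0.8367) = -0.735
|001⟩: (0.8929)(-0.9838)(0.5476) = -0.481
|010⟩: (0.8929)(0.1791)(0.8367) = 0.1338
|011⟩: (0.8929)(0.1791)(0.5476) = 0.08757
|100⟩: (0.4458 + 0.06282i)(-0.9838)(0.8367) = (-0.367 - 0.05171i)
|101⟩: (0.4458 + 0.06282i)(-0.9838)(0.5476) = (-0.2402 - 0.03384i)
|110⟩: (0.4458 + 0.06282i)(0.1791)(0.8367) = (0.0668 + 0.009414i)
|111⟩: (0.4458 + 0.06282i)(0.1791)(0.5476) = (0.04372 + 0.006161i)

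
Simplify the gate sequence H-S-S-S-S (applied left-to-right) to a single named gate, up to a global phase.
H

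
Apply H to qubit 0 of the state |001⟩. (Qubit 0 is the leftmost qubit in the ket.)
1/√2|001⟩ + 1/√2|101⟩

H on qubit 0 mixes each pair of kets that differ only in qubit 0: amplitudes (a, b) of (|…0…⟩, |…1…⟩) become ((a + b)/√2, (a − b)/√2). Kets absent from the input have amplitude 0.
(|001⟩, |101⟩): (a, b) = (1, 0) → (1/√2, 1/√2)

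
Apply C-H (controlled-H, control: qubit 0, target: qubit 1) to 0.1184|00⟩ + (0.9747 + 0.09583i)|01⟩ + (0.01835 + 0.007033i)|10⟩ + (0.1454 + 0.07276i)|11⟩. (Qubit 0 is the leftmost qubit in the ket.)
0.1184|00⟩ + (0.9747 + 0.09583i)|01⟩ + (0.1158 + 0.05642i)|10⟩ + (-0.08984 - 0.04648i)|11⟩

C-H leaves the control-|0⟩ kets |00⟩, |01⟩ unchanged and applies H to qubit 1 on the control-|1⟩ pair (|10⟩, |11⟩).
H = [[1/√2, 1/√2], [1/√2, -1/√2]].
With a = amp(|10⟩) = (0.01835 + 0.007033i) and b = amp(|11⟩) = (0.1454 + 0.07276i):
new amp(|10⟩) = (1/√2)·a + (1/√2)·b = (0.1158 + 0.05642i)
new amp(|11⟩) = (1/√2)·a + (-1/√2)·b = (-0.08984 - 0.04648i)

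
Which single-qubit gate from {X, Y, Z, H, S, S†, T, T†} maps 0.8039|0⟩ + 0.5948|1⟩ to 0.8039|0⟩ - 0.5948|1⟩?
Z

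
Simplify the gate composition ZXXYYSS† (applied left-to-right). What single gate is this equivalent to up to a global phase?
Z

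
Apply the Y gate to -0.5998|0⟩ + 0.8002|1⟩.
-0.8002i|0⟩ - 0.5998i|1⟩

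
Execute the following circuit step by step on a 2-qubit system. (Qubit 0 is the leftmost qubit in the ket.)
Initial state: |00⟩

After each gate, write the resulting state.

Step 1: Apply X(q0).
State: |10⟩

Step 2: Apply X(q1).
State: |11⟩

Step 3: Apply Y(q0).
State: -i|01⟩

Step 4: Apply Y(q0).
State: |11⟩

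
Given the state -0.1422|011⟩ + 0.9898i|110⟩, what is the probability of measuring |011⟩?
0.02022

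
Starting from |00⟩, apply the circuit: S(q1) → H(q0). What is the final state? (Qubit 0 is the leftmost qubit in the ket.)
1/√2|00⟩ + 1/√2|10⟩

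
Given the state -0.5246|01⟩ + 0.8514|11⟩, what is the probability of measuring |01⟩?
0.2752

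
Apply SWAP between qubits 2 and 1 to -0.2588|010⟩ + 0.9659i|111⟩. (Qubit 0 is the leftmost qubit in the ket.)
-0.2588|001⟩ + 0.9659i|111⟩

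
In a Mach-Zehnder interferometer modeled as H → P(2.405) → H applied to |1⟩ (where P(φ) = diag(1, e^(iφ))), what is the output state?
(0.8704 - 0.3359i)|0⟩ + (0.1296 + 0.3359i)|1⟩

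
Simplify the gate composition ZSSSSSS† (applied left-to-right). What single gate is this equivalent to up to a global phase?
Z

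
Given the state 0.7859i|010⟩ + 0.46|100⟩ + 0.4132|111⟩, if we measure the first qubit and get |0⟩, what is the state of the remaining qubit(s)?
i|10⟩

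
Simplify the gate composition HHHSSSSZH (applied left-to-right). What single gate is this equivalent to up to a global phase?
X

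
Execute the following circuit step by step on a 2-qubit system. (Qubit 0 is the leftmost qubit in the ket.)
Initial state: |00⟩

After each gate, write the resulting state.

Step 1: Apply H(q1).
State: 1/√2|00⟩ + 1/√2|01⟩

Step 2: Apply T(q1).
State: 1/√2|00⟩ + (1/2 + (1/2)i)|01⟩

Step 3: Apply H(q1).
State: (0.8536 + (1/√8)i)|00⟩ + (0.1464 - (1/√8)i)|01⟩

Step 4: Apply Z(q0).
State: (0.8536 + (1/√8)i)|00⟩ + (0.1464 - (1/√8)i)|01⟩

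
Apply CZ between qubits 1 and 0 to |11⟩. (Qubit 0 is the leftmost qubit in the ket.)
-|11⟩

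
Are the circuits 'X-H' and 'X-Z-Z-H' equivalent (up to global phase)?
Yes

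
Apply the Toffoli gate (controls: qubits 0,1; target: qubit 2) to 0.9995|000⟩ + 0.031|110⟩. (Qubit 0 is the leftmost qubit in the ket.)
0.9995|000⟩ + 0.031|111⟩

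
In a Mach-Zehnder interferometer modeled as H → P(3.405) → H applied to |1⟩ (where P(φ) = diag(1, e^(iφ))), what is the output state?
(0.9828 + 0.1302i)|0⟩ + (0.01725 - 0.1302i)|1⟩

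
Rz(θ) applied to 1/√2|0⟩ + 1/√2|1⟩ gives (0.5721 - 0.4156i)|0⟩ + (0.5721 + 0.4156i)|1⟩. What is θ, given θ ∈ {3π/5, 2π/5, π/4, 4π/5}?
2π/5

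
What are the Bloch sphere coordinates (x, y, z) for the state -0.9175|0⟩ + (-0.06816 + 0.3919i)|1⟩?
(0.1251, -0.7191, 0.6836)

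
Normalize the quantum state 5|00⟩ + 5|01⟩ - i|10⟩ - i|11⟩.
0.6934|00⟩ + 0.6934|01⟩ - 0.1387i|10⟩ - 0.1387i|11⟩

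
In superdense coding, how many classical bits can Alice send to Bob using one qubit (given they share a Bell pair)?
2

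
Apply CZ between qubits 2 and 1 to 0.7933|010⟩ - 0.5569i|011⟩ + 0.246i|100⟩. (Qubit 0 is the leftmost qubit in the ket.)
0.7933|010⟩ + 0.5569i|011⟩ + 0.246i|100⟩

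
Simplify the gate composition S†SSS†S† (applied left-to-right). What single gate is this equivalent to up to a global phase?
S†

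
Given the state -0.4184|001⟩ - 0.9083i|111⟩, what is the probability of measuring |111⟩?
0.825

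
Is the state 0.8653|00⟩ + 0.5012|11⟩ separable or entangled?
Entangled

Writing the state as a|00⟩ + b|01⟩ + c|10⟩ + d|11⟩, it is a product state iff ad − bc = 0.
Here (a, b, c, d) = (0.8653, 0, 0, 0.5012): ad − bc = (0.8653)(0.5012) − (0)(0) = 0.4337 ≠ 0, so the state is entangled.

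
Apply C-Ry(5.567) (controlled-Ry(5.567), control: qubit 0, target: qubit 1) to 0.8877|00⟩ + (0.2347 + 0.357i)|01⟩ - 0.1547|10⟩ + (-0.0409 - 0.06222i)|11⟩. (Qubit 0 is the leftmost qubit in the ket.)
0.8877|00⟩ + (0.2347 + 0.357i)|01⟩ + (0.1592 + 0.02181i)|10⟩ + (-0.01591 + 0.05827i)|11⟩

C-Ry(5.567) leaves the control-|0⟩ kets |00⟩, |01⟩ unchanged and applies Ry(5.567) to qubit 1 on the control-|1⟩ pair (|10⟩, |11⟩).
Ry(5.567) = [[cos(θ/2), −sin(θ/2)], [sin(θ/2), cos(θ/2)]]; θ = 5.567, cos(θ/2) ≈ -0.936567, sin(θ/2) ≈ 0.350489.
With a = amp(|10⟩) = -0.1547 and b = amp(|11⟩) = (-0.0409 - 0.06222i):
new amp(|10⟩) = (-0.936567)·a + (-0.350489)·b = (0.1592 + 0.02181i)
new amp(|11⟩) = (0.350489)·a + (-0.936567)·b = (-0.01591 + 0.05827i)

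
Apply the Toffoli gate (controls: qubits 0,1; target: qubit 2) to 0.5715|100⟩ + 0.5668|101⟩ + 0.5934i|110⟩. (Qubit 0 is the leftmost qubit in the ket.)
0.5715|100⟩ + 0.5668|101⟩ + 0.5934i|111⟩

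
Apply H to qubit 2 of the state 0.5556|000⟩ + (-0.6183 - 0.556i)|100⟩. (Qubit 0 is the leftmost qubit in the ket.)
0.3929|000⟩ + 0.3929|001⟩ + (-0.4372 - 0.3932i)|100⟩ + (-0.4372 - 0.3932i)|101⟩

H on qubit 2 mixes each pair of kets that differ only in qubit 2: amplitudes (a, b) of (|…0…⟩, |…1…⟩) become ((a + b)/√2, (a − b)/√2). Kets absent from the input have amplitude 0.
(|000⟩, |001⟩): (a, b) = (0.5556, 0) → (0.3929, 0.3929)
(|100⟩, |101⟩): (a, b) = ((-0.6183 - 0.556i), 0) → ((-0.4372 - 0.3932i), (-0.4372 - 0.3932i))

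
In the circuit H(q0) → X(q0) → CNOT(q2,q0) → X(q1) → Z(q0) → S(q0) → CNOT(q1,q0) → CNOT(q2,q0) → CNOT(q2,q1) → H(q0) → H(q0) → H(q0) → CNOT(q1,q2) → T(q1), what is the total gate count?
14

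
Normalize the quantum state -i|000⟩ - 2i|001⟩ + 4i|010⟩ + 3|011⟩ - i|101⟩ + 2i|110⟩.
-0.169i|000⟩ - 0.3381i|001⟩ + 0.6761i|010⟩ + 0.5071|011⟩ - 0.169i|101⟩ + 0.3381i|110⟩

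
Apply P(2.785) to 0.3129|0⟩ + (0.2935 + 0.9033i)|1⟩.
0.3129|0⟩ + (-0.5904 - 0.744i)|1⟩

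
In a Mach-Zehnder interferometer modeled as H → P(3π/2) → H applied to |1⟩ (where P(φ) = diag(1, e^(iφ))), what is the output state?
(1/2 + (1/2)i)|0⟩ + (1/2 - (1/2)i)|1⟩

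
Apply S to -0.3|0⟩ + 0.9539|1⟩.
-0.3|0⟩ + 0.9539i|1⟩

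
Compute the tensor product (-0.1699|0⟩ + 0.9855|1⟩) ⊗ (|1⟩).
-0.1699|01⟩ + 0.9855|11⟩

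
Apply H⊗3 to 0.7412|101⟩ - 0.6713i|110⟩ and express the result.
(0.2621 - 0.2373i)|000⟩ + (-0.2621 - 0.2373i)|001⟩ + (0.2621 + 0.2373i)|010⟩ + (-0.2621 + 0.2373i)|011⟩ + (-0.2621 + 0.2373i)|100⟩ + (0.2621 + 0.2373i)|101⟩ + (-0.2621 - 0.2373i)|110⟩ + (0.2621 - 0.2373i)|111⟩

H⊗3 gives amp(|y⟩) = (1/2√2) Σ_x (−1)^(x·y) amp(|x⟩), where x·y is the number of positions in which both x and y have a 1.
|000⟩: (0.7412 - 0.6713i)/(2√2) = (0.2621 - 0.2373i)
|001⟩: (-0.7412 - 0.6713i)/(2√2) = (-0.2621 - 0.2373i)
|010⟩: (0.7412 + 0.6713i)/(2√2) = (0.2621 + 0.2373i)
|011⟩: (-0.7412 + 0.6713i)/(2√2) = (-0.2621 + 0.2373i)
|100⟩: (-0.7412 + 0.6713i)/(2√2) = (-0.2621 + 0.2373i)
|101⟩: (0.7412 + 0.6713i)/(2√2) = (0.2621 + 0.2373i)
|110⟩: (-0.7412 - 0.6713i)/(2√2) = (-0.2621 - 0.2373i)
|111⟩: (0.7412 - 0.6713i)/(2√2) = (0.2621 - 0.2373i)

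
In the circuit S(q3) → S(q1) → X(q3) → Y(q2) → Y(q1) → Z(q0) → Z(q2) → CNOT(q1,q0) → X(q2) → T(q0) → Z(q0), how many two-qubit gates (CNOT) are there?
1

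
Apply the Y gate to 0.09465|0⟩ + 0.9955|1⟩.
-0.9955i|0⟩ + 0.09465i|1⟩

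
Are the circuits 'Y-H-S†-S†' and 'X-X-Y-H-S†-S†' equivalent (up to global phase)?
Yes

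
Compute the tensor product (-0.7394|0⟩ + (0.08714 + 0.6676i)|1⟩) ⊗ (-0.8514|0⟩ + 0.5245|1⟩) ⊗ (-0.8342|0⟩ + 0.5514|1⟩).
-0.5251|000⟩ + 0.3471|001⟩ + 0.3235|010⟩ - 0.2138|011⟩ + (0.06189 + 0.4742i)|100⟩ + (-0.04091 - 0.3134i)|101⟩ + (-0.03813 - 0.2921i)|110⟩ + (0.0252 + 0.1931i)|111⟩

amp(|b₁b₂…⟩) = product of the factor amplitudes for bits b₁, b₂, …; only kets whose every factor amplitude is nonzero survive.
|000⟩: (-0.7394)(-0.8514)(-0.8342) = -0.5251
|001⟩: (-0.7394)(-0.8514)(0.5514) = 0.3471
|010⟩: (-0.7394)(0.5245)(-0.8342) = 0.3235
|011⟩: (-0.7394)(0.5245)(0.5514) = -0.2138
|100⟩: (0.08714 + 0.6676i)(-0.8514)(-0.8342) = (0.06189 + 0.4742i)
|101⟩: (0.08714 + 0.6676i)(-0.8514)(0.5514) = (-0.04091 - 0.3134i)
|110⟩: (0.08714 + 0.6676i)(0.5245)(-0.8342) = (-0.03813 - 0.2921i)
|111⟩: (0.08714 + 0.6676i)(0.5245)(0.5514) = (0.0252 + 0.1931i)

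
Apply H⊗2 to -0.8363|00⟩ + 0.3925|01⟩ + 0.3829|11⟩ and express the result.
-0.03045|00⟩ - 0.8059|01⟩ - 0.4134|10⟩ - 0.423|11⟩

H⊗2 gives amp(|y⟩) = (1/2) Σ_x (−1)^(x·y) amp(|x⟩), where x·y is the number of positions in which both x and y have a 1.
|00⟩: (-0.8363 + 0.3925 + 0.3829)/2 = -0.03045
|01⟩: (-0.8363 - 0.3925 - 0.3829)/2 = -0.8059
|10⟩: (-0.8363 + 0.3925 - 0.3829)/2 = -0.4134
|11⟩: (-0.8363 - 0.3925 + 0.3829)/2 = -0.423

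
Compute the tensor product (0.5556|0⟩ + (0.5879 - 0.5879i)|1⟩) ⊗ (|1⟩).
0.5556|01⟩ + (0.5879 - 0.5879i)|11⟩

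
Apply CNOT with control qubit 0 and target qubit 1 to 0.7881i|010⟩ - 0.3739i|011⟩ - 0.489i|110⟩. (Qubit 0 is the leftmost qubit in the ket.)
0.7881i|010⟩ - 0.3739i|011⟩ - 0.489i|100⟩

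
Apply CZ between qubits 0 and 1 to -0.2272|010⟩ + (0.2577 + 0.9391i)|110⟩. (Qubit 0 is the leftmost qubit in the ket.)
-0.2272|010⟩ + (-0.2577 - 0.9391i)|110⟩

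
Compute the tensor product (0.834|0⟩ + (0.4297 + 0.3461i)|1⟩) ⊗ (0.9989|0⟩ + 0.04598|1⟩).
0.8331|00⟩ + 0.03835|01⟩ + (0.4292 + 0.3457i)|10⟩ + (0.01976 + 0.01591i)|11⟩

amp(|b₁b₂…⟩) = product of the factor amplitudes for bits b₁, b₂, …; only kets whose every factor amplitude is nonzero survive.
|00⟩: (0.834)(0.9989) = 0.8331
|01⟩: (0.834)(0.04598) = 0.03835
|10⟩: (0.4297 + 0.3461i)(0.9989) = (0.4292 + 0.3457i)
|11⟩: (0.4297 + 0.3461i)(0.04598) = (0.01976 + 0.01591i)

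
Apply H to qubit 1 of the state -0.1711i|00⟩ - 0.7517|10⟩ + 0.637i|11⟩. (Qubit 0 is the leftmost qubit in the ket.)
-0.121i|00⟩ - 0.121i|01⟩ + (-0.5315 + 0.4504i)|10⟩ + (-0.5315 - 0.4504i)|11⟩

H on qubit 1 mixes each pair of kets that differ only in qubit 1: amplitudes (a, b) of (|…0…⟩, |…1…⟩) become ((a + b)/√2, (a − b)/√2). Kets absent from the input have amplitude 0.
(|00⟩, |01⟩): (a, b) = (-0.1711i, 0) → (-0.121i, -0.121i)
(|10⟩, |11⟩): (a, b) = (-0.7517, 0.637i) → ((-0.5315 + 0.4504i), (-0.5315 - 0.4504i))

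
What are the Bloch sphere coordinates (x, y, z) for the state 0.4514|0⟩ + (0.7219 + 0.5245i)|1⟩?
(0.6517, 0.4735, -0.5925)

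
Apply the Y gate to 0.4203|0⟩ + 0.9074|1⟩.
-0.9074i|0⟩ + 0.4203i|1⟩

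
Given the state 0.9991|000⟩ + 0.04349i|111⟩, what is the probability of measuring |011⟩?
0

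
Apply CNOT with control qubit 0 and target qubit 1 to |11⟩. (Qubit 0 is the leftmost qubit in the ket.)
|10⟩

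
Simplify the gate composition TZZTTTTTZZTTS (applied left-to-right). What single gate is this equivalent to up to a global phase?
S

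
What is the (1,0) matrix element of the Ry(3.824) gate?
0.9424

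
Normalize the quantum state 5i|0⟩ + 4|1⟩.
0.7809i|0⟩ + 0.6247|1⟩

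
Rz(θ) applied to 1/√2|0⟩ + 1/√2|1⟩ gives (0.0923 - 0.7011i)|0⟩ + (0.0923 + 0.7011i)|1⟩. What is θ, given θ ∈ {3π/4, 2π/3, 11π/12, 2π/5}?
11π/12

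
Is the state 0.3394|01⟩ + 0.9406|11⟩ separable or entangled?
Separable

Writing the state as a|00⟩ + b|01⟩ + c|10⟩ + d|11⟩, it is a product state iff ad − bc = 0.
Here (a, b, c, d) = (0, 0.3394, 0, 0.9406): ad − bc = (0)(0.9406) − (0.3394)(0) = 0, so the state is separable.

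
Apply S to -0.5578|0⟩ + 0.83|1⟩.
-0.5578|0⟩ + 0.83i|1⟩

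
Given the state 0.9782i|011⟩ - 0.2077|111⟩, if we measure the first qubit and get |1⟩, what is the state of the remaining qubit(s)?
-|11⟩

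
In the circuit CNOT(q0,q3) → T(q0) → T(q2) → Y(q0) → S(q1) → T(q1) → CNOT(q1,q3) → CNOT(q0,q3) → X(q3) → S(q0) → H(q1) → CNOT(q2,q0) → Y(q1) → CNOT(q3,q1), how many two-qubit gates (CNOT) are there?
5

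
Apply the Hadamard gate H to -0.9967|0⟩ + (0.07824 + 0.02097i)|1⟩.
(-0.6494 + 0.01483i)|0⟩ + (-0.7601 - 0.01483i)|1⟩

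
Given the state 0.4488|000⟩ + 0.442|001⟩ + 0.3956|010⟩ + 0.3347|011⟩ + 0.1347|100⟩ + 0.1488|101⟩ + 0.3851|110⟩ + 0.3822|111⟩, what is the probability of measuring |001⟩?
0.1954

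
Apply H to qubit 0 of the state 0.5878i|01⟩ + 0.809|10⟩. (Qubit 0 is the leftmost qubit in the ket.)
0.572|00⟩ + 0.4156i|01⟩ - 0.572|10⟩ + 0.4156i|11⟩

H on qubit 0 mixes each pair of kets that differ only in qubit 0: amplitudes (a, b) of (|…0…⟩, |…1…⟩) become ((a + b)/√2, (a − b)/√2). Kets absent from the input have amplitude 0.
(|00⟩, |10⟩): (a, b) = (0, 0.809) → (0.572, -0.572)
(|01⟩, |11⟩): (a, b) = (0.5878i, 0) → (0.4156i, 0.4156i)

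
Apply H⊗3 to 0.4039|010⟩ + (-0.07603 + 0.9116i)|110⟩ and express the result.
(0.1159 + 0.3223i)|000⟩ + (0.1159 + 0.3223i)|001⟩ + (-0.1159 - 0.3223i)|010⟩ + (-0.1159 - 0.3223i)|011⟩ + (0.1697 - 0.3223i)|100⟩ + (0.1697 - 0.3223i)|101⟩ + (-0.1697 + 0.3223i)|110⟩ + (-0.1697 + 0.3223i)|111⟩

H⊗3 gives amp(|y⟩) = (1/2√2) Σ_x (−1)^(x·y) amp(|x⟩), where x·y is the number of positions in which both x and y have a 1.
|000⟩: (0.4039 + (-0.07603 + 0.9116i))/(2√2) = (0.1159 + 0.3223i)
|001⟩: (0.4039 + (-0.07603 + 0.9116i))/(2√2) = (0.1159 + 0.3223i)
|010⟩: (-0.4039 - (-0.07603 + 0.9116i))/(2√2) = (-0.1159 - 0.3223i)
|011⟩: (-0.4039 - (-0.07603 + 0.9116i))/(2√2) = (-0.1159 - 0.3223i)
|100⟩: (0.4039 - (-0.07603 + 0.9116i))/(2√2) = (0.1697 - 0.3223i)
|101⟩: (0.4039 - (-0.07603 + 0.9116i))/(2√2) = (0.1697 - 0.3223i)
|110⟩: (-0.4039 + (-0.07603 + 0.9116i))/(2√2) = (-0.1697 + 0.3223i)
|111⟩: (-0.4039 + (-0.07603 + 0.9116i))/(2√2) = (-0.1697 + 0.3223i)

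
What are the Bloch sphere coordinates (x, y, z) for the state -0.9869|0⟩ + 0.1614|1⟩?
(-0.3186, 0, 0.9479)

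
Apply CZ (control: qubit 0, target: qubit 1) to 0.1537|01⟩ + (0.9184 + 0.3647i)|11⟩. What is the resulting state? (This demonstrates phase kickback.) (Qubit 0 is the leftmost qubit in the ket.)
0.1537|01⟩ + (-0.9184 - 0.3647i)|11⟩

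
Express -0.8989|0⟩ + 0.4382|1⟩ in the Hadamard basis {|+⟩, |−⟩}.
-0.3258|+⟩ - 0.9455|−⟩

With |ψ⟩ = α|0⟩ + β|1⟩, the Hadamard-basis coefficients are ⟨+|ψ⟩ = (α + β)/√2 and ⟨−|ψ⟩ = (α − β)/√2.
Here α = -0.8989, β = 0.4382: (α + β)/√2 = -0.3258, (α − β)/√2 = -0.9455.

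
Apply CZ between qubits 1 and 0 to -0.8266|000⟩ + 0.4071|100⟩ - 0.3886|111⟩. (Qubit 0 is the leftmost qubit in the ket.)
-0.8266|000⟩ + 0.4071|100⟩ + 0.3886|111⟩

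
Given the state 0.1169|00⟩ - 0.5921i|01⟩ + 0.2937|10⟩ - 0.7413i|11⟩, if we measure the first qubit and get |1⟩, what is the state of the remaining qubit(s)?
0.3683|0⟩ - 0.9297i|1⟩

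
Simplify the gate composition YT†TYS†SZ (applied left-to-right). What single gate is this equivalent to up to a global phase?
Z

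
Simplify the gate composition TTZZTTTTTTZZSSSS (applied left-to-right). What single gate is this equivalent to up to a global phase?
I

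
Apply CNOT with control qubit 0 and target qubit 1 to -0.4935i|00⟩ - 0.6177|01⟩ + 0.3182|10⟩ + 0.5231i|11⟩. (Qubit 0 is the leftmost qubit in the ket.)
-0.4935i|00⟩ - 0.6177|01⟩ + 0.5231i|10⟩ + 0.3182|11⟩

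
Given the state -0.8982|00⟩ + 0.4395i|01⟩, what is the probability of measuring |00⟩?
0.8068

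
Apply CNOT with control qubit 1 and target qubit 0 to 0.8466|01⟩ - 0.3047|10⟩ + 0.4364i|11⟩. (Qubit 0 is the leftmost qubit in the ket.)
0.4364i|01⟩ - 0.3047|10⟩ + 0.8466|11⟩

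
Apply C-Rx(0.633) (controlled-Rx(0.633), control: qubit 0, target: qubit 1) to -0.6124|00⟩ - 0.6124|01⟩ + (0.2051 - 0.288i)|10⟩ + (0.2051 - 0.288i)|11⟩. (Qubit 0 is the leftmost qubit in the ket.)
-0.6124|00⟩ - 0.6124|01⟩ + (0.1053 - 0.3375i)|10⟩ + (0.1053 - 0.3375i)|11⟩

C-Rx(0.633) leaves the control-|0⟩ kets |00⟩, |01⟩ unchanged and applies Rx(0.633) to qubit 1 on the control-|1⟩ pair (|10⟩, |11⟩).
Rx(0.633) = [[cos(θ/2), −i·sin(θ/2)], [−i·sin(θ/2), cos(θ/2)]]; θ = 0.633, cos(θ/2) ≈ 0.950331, sin(θ/2) ≈ 0.311242.
With a = amp(|10⟩) = (0.2051 - 0.288i) and b = amp(|11⟩) = (0.2051 - 0.288i):
new amp(|10⟩) = (0.950331)·a + (-0.311242i)·b = (0.1053 - 0.3375i)
new amp(|11⟩) = (-0.311242i)·a + (0.950331)·b = (0.1053 - 0.3375i)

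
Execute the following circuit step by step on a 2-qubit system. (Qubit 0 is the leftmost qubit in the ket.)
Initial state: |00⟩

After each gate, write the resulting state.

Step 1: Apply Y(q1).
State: i|01⟩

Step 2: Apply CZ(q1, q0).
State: i|01⟩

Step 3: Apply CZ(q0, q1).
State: i|01⟩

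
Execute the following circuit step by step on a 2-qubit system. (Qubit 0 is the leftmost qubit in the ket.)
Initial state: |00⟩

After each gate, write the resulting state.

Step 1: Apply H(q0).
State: 1/√2|00⟩ + 1/√2|10⟩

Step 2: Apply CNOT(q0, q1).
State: 1/√2|00⟩ + 1/√2|11⟩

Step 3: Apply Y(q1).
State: (1/√2)i|01⟩ - (1/√2)i|10⟩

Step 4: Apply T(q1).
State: (-1/2 + (1/2)i)|01⟩ - (1/√2)i|10⟩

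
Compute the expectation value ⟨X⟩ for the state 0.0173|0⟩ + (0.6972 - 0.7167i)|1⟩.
0.02412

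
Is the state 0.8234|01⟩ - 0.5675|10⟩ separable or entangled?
Entangled

Writing the state as a|00⟩ + b|01⟩ + c|10⟩ + d|11⟩, it is a product state iff ad − bc = 0.
Here (a, b, c, d) = (0, 0.8234, -0.5675, 0): ad − bc = (0)(0) − (0.8234)(-0.5675) = 0.4673 ≠ 0, so the state is entangled.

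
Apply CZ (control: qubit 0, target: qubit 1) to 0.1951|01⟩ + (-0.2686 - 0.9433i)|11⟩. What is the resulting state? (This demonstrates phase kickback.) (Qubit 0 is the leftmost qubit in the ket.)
0.1951|01⟩ + (0.2686 + 0.9433i)|11⟩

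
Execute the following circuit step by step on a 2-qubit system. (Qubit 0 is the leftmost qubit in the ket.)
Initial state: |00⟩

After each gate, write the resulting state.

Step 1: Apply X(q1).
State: |01⟩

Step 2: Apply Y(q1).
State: -i|00⟩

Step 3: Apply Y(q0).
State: |10⟩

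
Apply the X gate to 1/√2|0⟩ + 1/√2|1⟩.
1/√2|0⟩ + 1/√2|1⟩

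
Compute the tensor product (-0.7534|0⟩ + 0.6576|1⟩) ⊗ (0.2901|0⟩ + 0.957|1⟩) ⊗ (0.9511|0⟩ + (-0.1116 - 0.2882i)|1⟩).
-0.2079|000⟩ + (0.02439 + 0.06299i)|001⟩ - 0.6857|010⟩ + (0.08046 + 0.2078i)|011⟩ + 0.1814|100⟩ + (-0.02129 - 0.05498i)|101⟩ + 0.5985|110⟩ + (-0.07023 - 0.1814i)|111⟩

amp(|b₁b₂…⟩) = product of the factor amplitudes for bits b₁, b₂, …; only kets whose every factor amplitude is nonzero survive.
|000⟩: (-0.7534)(0.2901)(0.9511) = -0.2079
|001⟩: (-0.7534)(0.2901)(-0.1116 - 0.2882i) = (0.02439 + 0.06299i)
|010⟩: (-0.7534)(0.957)(0.9511) = -0.6857
|011⟩: (-0.7534)(0.957)(-0.1116 - 0.2882i) = (0.08046 + 0.2078i)
|100⟩: (0.6576)(0.2901)(0.9511) = 0.1814
|101⟩: (0.6576)(0.2901)(-0.1116 - 0.2882i) = (-0.02129 - 0.05498i)
|110⟩: (0.6576)(0.957)(0.9511) = 0.5985
|111⟩: (0.6576)(0.957)(-0.1116 - 0.2882i) = (-0.07023 - 0.1814i)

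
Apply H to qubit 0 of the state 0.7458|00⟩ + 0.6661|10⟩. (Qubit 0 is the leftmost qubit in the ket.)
0.9984|00⟩ + 0.05636|10⟩

H on qubit 0 mixes each pair of kets that differ only in qubit 0: amplitudes (a, b) of (|…0…⟩, |…1…⟩) become ((a + b)/√2, (a − b)/√2). Kets absent from the input have amplitude 0.
(|00⟩, |10⟩): (a, b) = (0.7458, 0.6661) → (0.9984, 0.05636)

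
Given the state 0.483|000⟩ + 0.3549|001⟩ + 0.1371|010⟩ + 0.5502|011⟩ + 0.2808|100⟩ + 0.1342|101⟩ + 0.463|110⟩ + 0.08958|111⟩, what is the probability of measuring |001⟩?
0.126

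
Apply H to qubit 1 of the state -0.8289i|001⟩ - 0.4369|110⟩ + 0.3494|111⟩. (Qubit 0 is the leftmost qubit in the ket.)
-0.5861i|001⟩ - 0.5861i|011⟩ - 0.3089|100⟩ + 0.2471|101⟩ + 0.3089|110⟩ - 0.2471|111⟩

H on qubit 1 mixes each pair of kets that differ only in qubit 1: amplitudes (a, b) of (|…0…⟩, |…1…⟩) become ((a + b)/√2, (a − b)/√2). Kets absent from the input have amplitude 0.
(|001⟩, |011⟩): (a, b) = (-0.8289i, 0) → (-0.5861i, -0.5861i)
(|100⟩, |110⟩): (a, b) = (0, -0.4369) → (-0.3089, 0.3089)
(|101⟩, |111⟩): (a, b) = (0, 0.3494) → (0.2471, -0.2471)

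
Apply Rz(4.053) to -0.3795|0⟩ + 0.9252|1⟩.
(0.167 + 0.3408i)|0⟩ + (-0.4072 + 0.8308i)|1⟩

Rz(4.053) = [[e^(−iθ/2), 0], [0, e^(iθ/2)]] with e^(±iθ/2) = cos(θ/2) ± i·sin(θ/2); θ = 4.053, cos(θ/2) ≈ -0.440094, sin(θ/2) ≈ 0.897952.
With a = amp(|0⟩) = -0.3795 and b = amp(|1⟩) = 0.9252:
new amp(|0⟩) = (-0.440094 - 0.897952i)·a = (0.167 + 0.3408i)
new amp(|1⟩) = (-0.440094 + 0.897952i)·b = (-0.4072 + 0.8308i)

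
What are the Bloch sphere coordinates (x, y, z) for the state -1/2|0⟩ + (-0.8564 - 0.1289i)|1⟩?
(0.8564, 0.1289, -0.5)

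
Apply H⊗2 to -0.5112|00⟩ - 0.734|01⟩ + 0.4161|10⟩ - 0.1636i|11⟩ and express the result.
(-0.4146 - 0.0818i)|00⟩ + (0.3195 + 0.0818i)|01⟩ + (-0.8307 + 0.0818i)|10⟩ + (-0.09665 - 0.0818i)|11⟩

H⊗2 gives amp(|y⟩) = (1/2) Σ_x (−1)^(x·y) amp(|x⟩), where x·y is the number of positions in which both x and y have a 1.
|00⟩: (-0.5112 - 0.734 + 0.4161 - 0.1636i)/2 = (-0.4146 - 0.0818i)
|01⟩: (-0.5112 + 0.734 + 0.4161 + 0.1636i)/2 = (0.3195 + 0.0818i)
|10⟩: (-0.5112 - 0.734 - 0.4161 + 0.1636i)/2 = (-0.8307 + 0.0818i)
|11⟩: (-0.5112 + 0.734 - 0.4161 - 0.1636i)/2 = (-0.09665 - 0.0818i)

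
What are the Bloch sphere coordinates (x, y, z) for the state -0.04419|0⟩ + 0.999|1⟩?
(-0.08829, 0, -0.996)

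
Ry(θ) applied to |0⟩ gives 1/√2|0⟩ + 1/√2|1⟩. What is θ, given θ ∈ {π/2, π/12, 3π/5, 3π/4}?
π/2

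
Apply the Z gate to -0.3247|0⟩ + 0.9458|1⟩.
-0.3247|0⟩ - 0.9458|1⟩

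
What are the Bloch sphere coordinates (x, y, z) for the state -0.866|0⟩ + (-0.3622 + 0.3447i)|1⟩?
(0.6273, -0.597, 0.4999)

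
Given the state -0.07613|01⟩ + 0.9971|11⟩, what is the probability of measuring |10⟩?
0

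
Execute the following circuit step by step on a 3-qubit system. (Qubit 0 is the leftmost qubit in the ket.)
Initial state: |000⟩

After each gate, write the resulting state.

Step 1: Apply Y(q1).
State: i|010⟩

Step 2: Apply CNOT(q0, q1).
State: i|010⟩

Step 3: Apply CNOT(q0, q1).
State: i|010⟩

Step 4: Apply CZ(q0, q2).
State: i|010⟩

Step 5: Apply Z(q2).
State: i|010⟩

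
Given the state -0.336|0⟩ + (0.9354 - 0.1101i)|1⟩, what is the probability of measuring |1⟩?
0.8871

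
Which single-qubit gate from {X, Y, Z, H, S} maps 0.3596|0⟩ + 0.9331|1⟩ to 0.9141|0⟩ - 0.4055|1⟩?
H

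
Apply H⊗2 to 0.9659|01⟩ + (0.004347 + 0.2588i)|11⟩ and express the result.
(0.4851 + 0.1294i)|00⟩ + (-0.4851 - 0.1294i)|01⟩ + (0.4808 - 0.1294i)|10⟩ + (-0.4808 + 0.1294i)|11⟩

H⊗2 gives amp(|y⟩) = (1/2) Σ_x (−1)^(x·y) amp(|x⟩), where x·y is the number of positions in which both x and y have a 1.
|00⟩: (0.9659 + (0.004347 + 0.2588i))/2 = (0.4851 + 0.1294i)
|01⟩: (-0.9659 - (0.004347 + 0.2588i))/2 = (-0.4851 - 0.1294i)
|10⟩: (0.9659 - (0.004347 + 0.2588i))/2 = (0.4808 - 0.1294i)
|11⟩: (-0.9659 + (0.004347 + 0.2588i))/2 = (-0.4808 + 0.1294i)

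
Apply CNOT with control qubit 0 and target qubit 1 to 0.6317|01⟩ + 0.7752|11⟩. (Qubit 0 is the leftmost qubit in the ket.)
0.6317|01⟩ + 0.7752|10⟩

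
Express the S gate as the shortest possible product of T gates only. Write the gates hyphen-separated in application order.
T-T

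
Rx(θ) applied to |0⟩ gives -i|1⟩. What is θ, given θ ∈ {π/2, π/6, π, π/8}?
π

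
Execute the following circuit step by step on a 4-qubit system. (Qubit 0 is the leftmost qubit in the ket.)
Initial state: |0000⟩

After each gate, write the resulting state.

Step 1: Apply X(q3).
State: |0001⟩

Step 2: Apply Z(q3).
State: -|0001⟩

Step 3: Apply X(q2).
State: -|0011⟩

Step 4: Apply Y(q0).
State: -i|1011⟩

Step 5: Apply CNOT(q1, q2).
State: -i|1011⟩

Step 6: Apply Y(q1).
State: |1111⟩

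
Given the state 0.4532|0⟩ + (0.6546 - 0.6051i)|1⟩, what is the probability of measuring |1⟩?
0.7946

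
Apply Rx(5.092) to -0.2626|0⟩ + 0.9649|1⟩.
(0.2174 - 0.5413i)|0⟩ + (-0.7988 + 0.1473i)|1⟩

Rx(5.092) = [[cos(θ/2), −i·sin(θ/2)], [−i·sin(θ/2), cos(θ/2)]]; θ = 5.092, cos(θ/2) ≈ -0.827816, sin(θ/2) ≈ 0.560999.
With a = amp(|0⟩) = -0.2626 and b = amp(|1⟩) = 0.9649:
new amp(|0⟩) = (-0.827816)·a + (-0.560999i)·b = (0.2174 - 0.5413i)
new amp(|1⟩) = (-0.560999i)·a + (-0.827816)·b = (-0.7988 + 0.1473i)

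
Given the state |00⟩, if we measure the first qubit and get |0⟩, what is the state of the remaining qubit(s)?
|0⟩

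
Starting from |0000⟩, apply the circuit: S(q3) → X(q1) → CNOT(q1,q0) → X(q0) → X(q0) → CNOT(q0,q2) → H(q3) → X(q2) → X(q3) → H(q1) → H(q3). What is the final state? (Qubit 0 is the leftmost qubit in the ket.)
1/√2|1000⟩ - 1/√2|1100⟩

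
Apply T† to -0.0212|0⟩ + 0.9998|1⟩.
-0.0212|0⟩ + (0.707 - 0.707i)|1⟩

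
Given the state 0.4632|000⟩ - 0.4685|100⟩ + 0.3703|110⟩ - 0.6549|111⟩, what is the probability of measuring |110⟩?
0.1371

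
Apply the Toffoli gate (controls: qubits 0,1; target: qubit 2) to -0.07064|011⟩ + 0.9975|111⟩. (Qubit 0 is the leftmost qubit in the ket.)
-0.07064|011⟩ + 0.9975|110⟩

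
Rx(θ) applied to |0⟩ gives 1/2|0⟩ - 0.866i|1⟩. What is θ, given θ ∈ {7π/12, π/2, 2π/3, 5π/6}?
2π/3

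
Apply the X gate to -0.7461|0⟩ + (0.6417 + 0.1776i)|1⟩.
(0.6417 + 0.1776i)|0⟩ - 0.7461|1⟩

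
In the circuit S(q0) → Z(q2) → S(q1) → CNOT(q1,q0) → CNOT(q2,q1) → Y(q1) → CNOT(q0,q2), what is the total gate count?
7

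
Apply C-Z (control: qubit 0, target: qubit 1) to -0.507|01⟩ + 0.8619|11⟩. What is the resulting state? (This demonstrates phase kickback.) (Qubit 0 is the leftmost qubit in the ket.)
-0.507|01⟩ - 0.8619|11⟩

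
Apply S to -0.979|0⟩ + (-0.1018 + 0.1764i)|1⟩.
-0.979|0⟩ + (-0.1764 - 0.1018i)|1⟩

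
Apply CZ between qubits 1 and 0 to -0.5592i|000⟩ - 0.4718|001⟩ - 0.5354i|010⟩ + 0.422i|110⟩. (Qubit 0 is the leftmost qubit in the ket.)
-0.5592i|000⟩ - 0.4718|001⟩ - 0.5354i|010⟩ - 0.422i|110⟩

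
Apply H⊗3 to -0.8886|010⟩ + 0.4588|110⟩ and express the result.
-0.152|000⟩ - 0.152|001⟩ + 0.152|010⟩ + 0.152|011⟩ - 0.4764|100⟩ - 0.4764|101⟩ + 0.4764|110⟩ + 0.4764|111⟩

H⊗3 gives amp(|y⟩) = (1/2√2) Σ_x (−1)^(x·y) amp(|x⟩), where x·y is the number of positions in which both x and y have a 1.
|000⟩: (-0.8886 + 0.4588)/(2√2) = -0.152
|001⟩: (-0.8886 + 0.4588)/(2√2) = -0.152
|010⟩: (0.8886 - 0.4588)/(2√2) = 0.152
|011⟩: (0.8886 - 0.4588)/(2√2) = 0.152
|100⟩: (-0.8886 - 0.4588)/(2√2) = -0.4764
|101⟩: (-0.8886 - 0.4588)/(2√2) = -0.4764
|110⟩: (0.8886 + 0.4588)/(2√2) = 0.4764
|111⟩: (0.8886 + 0.4588)/(2√2) = 0.4764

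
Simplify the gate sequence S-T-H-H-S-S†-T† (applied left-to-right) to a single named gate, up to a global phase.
S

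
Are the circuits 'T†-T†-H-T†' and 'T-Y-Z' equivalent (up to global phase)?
No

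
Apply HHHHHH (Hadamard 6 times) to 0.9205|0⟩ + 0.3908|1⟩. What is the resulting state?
0.9205|0⟩ + 0.3908|1⟩

H² = I, so an even number of Hadamards cancels: H^6 = I and the state is unchanged.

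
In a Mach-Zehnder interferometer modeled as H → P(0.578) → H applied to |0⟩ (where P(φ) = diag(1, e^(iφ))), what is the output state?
(0.9188 + 0.2732i)|0⟩ + (0.08122 - 0.2732i)|1⟩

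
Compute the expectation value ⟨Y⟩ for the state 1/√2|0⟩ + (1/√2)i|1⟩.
1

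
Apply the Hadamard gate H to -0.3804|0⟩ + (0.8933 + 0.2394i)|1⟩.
(0.3627 + 0.1693i)|0⟩ + (-0.9006 - 0.1693i)|1⟩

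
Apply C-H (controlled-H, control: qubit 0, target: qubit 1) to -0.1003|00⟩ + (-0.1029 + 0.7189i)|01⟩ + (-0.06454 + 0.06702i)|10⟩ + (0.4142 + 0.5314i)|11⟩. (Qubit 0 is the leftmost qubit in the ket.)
-0.1003|00⟩ + (-0.1029 + 0.7189i)|01⟩ + (0.2472 + 0.4231i)|10⟩ + (-0.3385 - 0.3284i)|11⟩

C-H leaves the control-|0⟩ kets |00⟩, |01⟩ unchanged and applies H to qubit 1 on the control-|1⟩ pair (|10⟩, |11⟩).
H = [[1/√2, 1/√2], [1/√2, -1/√2]].
With a = amp(|10⟩) = (-0.06454 + 0.06702i) and b = amp(|11⟩) = (0.4142 + 0.5314i):
new amp(|10⟩) = (1/√2)·a + (1/√2)·b = (0.2472 + 0.4231i)
new amp(|11⟩) = (1/√2)·a + (-1/√2)·b = (-0.3385 - 0.3284i)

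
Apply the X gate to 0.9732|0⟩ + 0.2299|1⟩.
0.2299|0⟩ + 0.9732|1⟩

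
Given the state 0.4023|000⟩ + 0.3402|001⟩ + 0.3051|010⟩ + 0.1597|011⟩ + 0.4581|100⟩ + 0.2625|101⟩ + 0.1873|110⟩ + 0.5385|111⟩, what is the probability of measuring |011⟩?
0.0255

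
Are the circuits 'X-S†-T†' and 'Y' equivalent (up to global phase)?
No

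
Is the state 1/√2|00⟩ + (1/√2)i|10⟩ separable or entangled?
Separable

Writing the state as a|00⟩ + b|01⟩ + c|10⟩ + d|11⟩, it is a product state iff ad − bc = 0.
Here (a, b, c, d) = (1/√2, 0, (1/√2)i, 0): ad − bc = (1/√2)(0) − (0)((1/√2)i) = 0, so the state is separable.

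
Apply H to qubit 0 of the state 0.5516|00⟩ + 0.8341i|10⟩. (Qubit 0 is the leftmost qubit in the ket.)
(0.39 + 0.5898i)|00⟩ + (0.39 - 0.5898i)|10⟩

H on qubit 0 mixes each pair of kets that differ only in qubit 0: amplitudes (a, b) of (|…0…⟩, |…1…⟩) become ((a + b)/√2, (a − b)/√2). Kets absent from the input have amplitude 0.
(|00⟩, |10⟩): (a, b) = (0.5516, 0.8341i) → ((0.39 + 0.5898i), (0.39 - 0.5898i))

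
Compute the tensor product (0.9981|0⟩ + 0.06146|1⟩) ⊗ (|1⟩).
0.9981|01⟩ + 0.06146|11⟩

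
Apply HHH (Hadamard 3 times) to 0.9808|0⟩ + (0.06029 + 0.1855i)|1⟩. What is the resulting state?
(0.7362 + 0.1312i)|0⟩ + (0.6509 - 0.1312i)|1⟩

H² = I, so H^3 = H: a single Hadamard. With (a, b) = (0.9808, (0.06029 + 0.1855i)), H gives ((a + b)/√2, (a − b)/√2) = ((0.7362 + 0.1312i), (0.6509 - 0.1312i)).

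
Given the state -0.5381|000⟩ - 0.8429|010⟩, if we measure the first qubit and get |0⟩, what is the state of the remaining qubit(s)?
-0.5381|00⟩ - 0.8429|10⟩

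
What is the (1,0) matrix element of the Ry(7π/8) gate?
0.9808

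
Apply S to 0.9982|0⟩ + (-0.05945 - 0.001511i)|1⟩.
0.9982|0⟩ + (0.001511 - 0.05945i)|1⟩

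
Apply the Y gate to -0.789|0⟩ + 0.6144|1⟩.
-0.6144i|0⟩ - 0.789i|1⟩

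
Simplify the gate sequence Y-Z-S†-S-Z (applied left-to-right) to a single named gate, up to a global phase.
Y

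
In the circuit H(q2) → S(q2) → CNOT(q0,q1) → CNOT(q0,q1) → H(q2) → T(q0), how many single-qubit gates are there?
4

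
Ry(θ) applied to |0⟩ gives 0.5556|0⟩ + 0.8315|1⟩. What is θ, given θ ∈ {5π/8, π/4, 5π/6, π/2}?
5π/8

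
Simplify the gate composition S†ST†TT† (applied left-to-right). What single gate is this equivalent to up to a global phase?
T†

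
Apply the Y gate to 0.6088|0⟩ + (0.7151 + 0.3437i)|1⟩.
(0.3437 - 0.7151i)|0⟩ + 0.6088i|1⟩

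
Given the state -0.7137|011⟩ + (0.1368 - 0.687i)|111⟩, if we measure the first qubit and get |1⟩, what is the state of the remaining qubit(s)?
(0.1953 - 0.9807i)|11⟩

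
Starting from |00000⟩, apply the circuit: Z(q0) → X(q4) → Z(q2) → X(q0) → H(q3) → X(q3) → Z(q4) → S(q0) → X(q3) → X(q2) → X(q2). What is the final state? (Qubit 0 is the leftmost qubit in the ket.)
-(1/√2)i|10001⟩ - (1/√2)i|10011⟩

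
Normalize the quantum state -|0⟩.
-|0⟩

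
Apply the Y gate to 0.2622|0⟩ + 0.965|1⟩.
-0.965i|0⟩ + 0.2622i|1⟩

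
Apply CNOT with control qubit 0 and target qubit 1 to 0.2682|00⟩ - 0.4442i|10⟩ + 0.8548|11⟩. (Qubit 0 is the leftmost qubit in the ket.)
0.2682|00⟩ + 0.8548|10⟩ - 0.4442i|11⟩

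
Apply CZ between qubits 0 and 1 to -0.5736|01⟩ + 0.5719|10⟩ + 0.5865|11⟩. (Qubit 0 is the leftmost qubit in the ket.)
-0.5736|01⟩ + 0.5719|10⟩ - 0.5865|11⟩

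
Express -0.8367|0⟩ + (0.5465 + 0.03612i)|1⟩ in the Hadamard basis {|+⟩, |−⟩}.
(-0.2052 + 0.02554i)|+⟩ + (-0.9781 - 0.02554i)|−⟩

With |ψ⟩ = α|0⟩ + β|1⟩, the Hadamard-basis coefficients are ⟨+|ψ⟩ = (α + β)/√2 and ⟨−|ψ⟩ = (α − β)/√2.
Here α = -0.8367, β = (0.5465 + 0.03612i): (α + β)/√2 = (-0.2052 + 0.02554i), (α − β)/√2 = (-0.9781 - 0.02554i).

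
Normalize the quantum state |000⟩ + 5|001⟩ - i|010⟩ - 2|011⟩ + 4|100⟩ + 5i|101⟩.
0.1179|000⟩ + 0.5893|001⟩ - 0.1179i|010⟩ - 0.2357|011⟩ + 0.4714|100⟩ + 0.5893i|101⟩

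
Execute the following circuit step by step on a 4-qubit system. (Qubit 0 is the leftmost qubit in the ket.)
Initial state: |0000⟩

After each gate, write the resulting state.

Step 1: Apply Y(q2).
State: i|0010⟩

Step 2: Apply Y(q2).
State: |0000⟩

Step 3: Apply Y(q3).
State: i|0001⟩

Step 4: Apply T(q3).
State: (-1/√2 + (1/√2)i)|0001⟩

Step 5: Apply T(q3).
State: -|0001⟩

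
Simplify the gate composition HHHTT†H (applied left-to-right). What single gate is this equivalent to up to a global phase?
I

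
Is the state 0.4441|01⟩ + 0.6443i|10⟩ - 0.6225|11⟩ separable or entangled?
Entangled

Writing the state as a|00⟩ + b|01⟩ + c|10⟩ + d|11⟩, it is a product state iff ad − bc = 0.
Here (a, b, c, d) = (0, 0.4441, 0.6443i, -0.6225): ad − bc = (0)(-0.6225) − (0.4441)(0.6443i) = -0.2861i ≠ 0, so the state is entangled.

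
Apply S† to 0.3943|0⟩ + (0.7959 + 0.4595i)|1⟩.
0.3943|0⟩ + (0.4595 - 0.7959i)|1⟩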